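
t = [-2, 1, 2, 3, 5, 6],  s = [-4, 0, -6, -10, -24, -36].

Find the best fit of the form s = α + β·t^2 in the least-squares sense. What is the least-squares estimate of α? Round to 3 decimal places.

MᵀM·[α, β]ᵀ = Mᵀs reads: 6·α + 79·β = -80;  79·α + 2035·β = -2026.
(Σ1 = 6, Σt^2 = 79, Σt^2·t^2 = 2035, Σs = -80, Σt^2·s = -2026.)
Δ = 6·2035 − 79² = 5969.
α = ((-80)·2035 − 79·(-2026))/5969 = -2746/5969; β = (6·(-2026) − 79·(-80))/5969 = -5836/5969.

α = -0.460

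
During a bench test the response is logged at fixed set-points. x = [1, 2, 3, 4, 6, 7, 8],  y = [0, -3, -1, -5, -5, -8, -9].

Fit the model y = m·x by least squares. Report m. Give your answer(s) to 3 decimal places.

Forming AᵀA = [[179]] and Aᵀy = [-187]ᵀ gives AᵀA·[m]ᵀ = Aᵀy.
m = (-187)/179 = -1.04469.

m = -1.045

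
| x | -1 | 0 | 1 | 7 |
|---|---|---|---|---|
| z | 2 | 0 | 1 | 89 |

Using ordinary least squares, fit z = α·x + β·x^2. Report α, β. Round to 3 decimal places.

α = -0.446, β = 1.880

The normal equations are: 51·α + 343·β = 622;  343·α + 2403·β = 4364.
(Σx·x = 51, Σx·x^2 = 343, Σx^2·x^2 = 2403, Σx·z = 622, Σx^2·z = 4364.)
Eliminating β: 2403·(row 1) − 343·(row 2) gives 4904·α = 2403·622 − 343·4364 = -2186, so α = -1093/2452.
Then β = (4364 − 343·(-1093/2452))/2403 = 4609/2452.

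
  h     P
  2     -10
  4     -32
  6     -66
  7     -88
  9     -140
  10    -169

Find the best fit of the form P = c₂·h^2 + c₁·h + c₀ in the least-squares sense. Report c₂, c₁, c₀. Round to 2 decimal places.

Sums needed: Σh^2·h^2 = 20530, Σh^2·h = 2360, Σh^2 = 286, Σh·h = 286, Σh = 38, Σ1 = 6.
And Σh^2·P = -35480, Σh·P = -4110, ΣP = -505.
AᵀA·[c₂, c₁, c₀]ᵀ = AᵀP becomes [[20530, 2360, 286]; [2360, 286, 38]; [286, 38, 6]]·[c₂, c₁, c₀]ᵀ = [-35480, -4110, -505]ᵀ.
Solving the 3×3 system (Gaussian elimination) gives c₂ = -25465/17466, c₁ = -43045/17466, c₀ = 5465/5822.

c₂ = -1.46, c₁ = -2.46, c₀ = 0.94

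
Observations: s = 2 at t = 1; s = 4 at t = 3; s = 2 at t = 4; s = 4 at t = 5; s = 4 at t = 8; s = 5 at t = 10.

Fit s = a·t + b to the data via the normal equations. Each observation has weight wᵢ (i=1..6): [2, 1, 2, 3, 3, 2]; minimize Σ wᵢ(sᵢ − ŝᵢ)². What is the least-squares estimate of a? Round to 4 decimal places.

The normal equations are: 510·a + 72·b = 288;  72·a + 13·b = 46.
det = 510·13 − 72² = 1446.
a = (288·13 − 72·46)/1446 = 72/241; b = (510·46 − 72·288)/1446 = 454/241.

a = 0.2988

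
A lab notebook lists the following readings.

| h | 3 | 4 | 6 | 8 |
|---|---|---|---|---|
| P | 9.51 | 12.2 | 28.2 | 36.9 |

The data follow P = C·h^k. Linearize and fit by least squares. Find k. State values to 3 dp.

Linearized form: ln P = k·ln h + ln C. From the 4 transformed points,
AᵀA = [[10.6632, 6.3561]; [6.3561, 4]], rhs = [19.4285, 11.7013]ᵀ  (here Σln h = 6.3561, Σ(ln h)² = 10.6632, Σln P = 11.7013, Σln h·ln P = 19.4285).
Solving (det = 2.2529): k = 1.48221, ln C = 0.57005.

k = 1.482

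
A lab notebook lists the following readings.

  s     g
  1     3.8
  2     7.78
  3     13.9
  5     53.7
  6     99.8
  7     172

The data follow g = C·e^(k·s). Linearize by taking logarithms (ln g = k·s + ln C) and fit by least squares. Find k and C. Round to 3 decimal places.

Taking logs, ln g = k·s + ln C, so regress ln g on s.
Σs = 24.0000, Σ(s)² = 124.0000, Σln g = 19.7525, Σs·ln g = 96.9023.
Equations: 124.0000·k + 24.0000·ln C = 96.9023;  24.0000·k + 6·ln C = 19.7525.
Solving (det = 168.0000): k = 0.63901, ln C = 0.73605, so C = exp(0.73605) = 2.08768.

k = 0.639, C = 2.088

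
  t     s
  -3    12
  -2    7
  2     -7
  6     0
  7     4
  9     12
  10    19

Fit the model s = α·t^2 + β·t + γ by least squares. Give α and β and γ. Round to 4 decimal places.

Entries of AᵀA: Σt^2·t^2 = 20371, Σt^2·t = 2261, Σt^2 = 283, Σt·t = 283, Σt = 29, Σ1 = 7.
And Σt^2·s = 3176, Σt·s = 262, Σs = 47.
Solving the 3×3 system (Gaussian elimination) gives α = 654/1309, β = -76613/26180, γ = -3239/2380.

α = 0.4996, β = -2.9264, γ = -1.3609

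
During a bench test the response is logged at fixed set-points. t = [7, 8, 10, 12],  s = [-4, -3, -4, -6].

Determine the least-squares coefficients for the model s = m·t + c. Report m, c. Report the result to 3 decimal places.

m = -0.458, c = -0.017

Entries of XᵀX: Σt·t = 357, Σt = 37, Σ1 = 4.
Right-hand side: Σt·s = -164, Σs = -17.
XᵀX·[m, c]ᵀ = Xᵀs becomes [[357, 37]; [37, 4]]·[m, c]ᵀ = [-164, -17]ᵀ.
Eliminating c: 4·(row 1) − 37·(row 2) gives 59·m = 4·(-164) − 37·(-17) = -27, so m = -27/59.
Then c = ((-17) − 37·(-27/59))/4 = -1/59.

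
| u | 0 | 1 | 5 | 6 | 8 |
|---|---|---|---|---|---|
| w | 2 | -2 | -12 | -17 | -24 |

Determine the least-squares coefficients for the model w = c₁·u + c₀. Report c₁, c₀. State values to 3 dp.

c₁ = -3.130, c₀ = 1.922

AᵀA·[c₁, c₀]ᵀ = Aᵀw reads: 126·c₁ + 20·c₀ = -356;  20·c₁ + 5·c₀ = -53.
(Σu·u = 126, Σu = 20, Σ1 = 5, Σu·w = -356, Σw = -53.)
Eliminating c₀: 5·(row 1) − 20·(row 2) gives 230·c₁ = 5·(-356) − 20·(-53) = -720, so c₁ = -72/23.
Then c₀ = ((-53) − 20·(-72/23))/5 = 221/115.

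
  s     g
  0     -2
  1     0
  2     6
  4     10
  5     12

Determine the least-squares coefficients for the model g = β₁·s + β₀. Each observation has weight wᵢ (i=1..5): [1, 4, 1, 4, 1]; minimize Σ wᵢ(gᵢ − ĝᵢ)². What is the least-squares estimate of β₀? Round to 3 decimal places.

β₀ = -2.462

Sums needed: Σwᵢ·s·s = 97, Σwᵢ·s = 27, Σwᵢ·1 = 11.
Moment sums: Σwᵢ·s·g = 232, Σwᵢ·g = 56.
AᵀWA·[β₁, β₀]ᵀ = AᵀWg becomes [[97, 27]; [27, 11]]·[β₁, β₀]ᵀ = [232, 56]ᵀ.
Eliminating β₀: 11·(row 1) − 27·(row 2) gives 338·β₁ = 11·232 − 27·56 = 1040, so β₁ = 40/13.
Then β₀ = (56 − 27·(40/13))/11 = -32/13.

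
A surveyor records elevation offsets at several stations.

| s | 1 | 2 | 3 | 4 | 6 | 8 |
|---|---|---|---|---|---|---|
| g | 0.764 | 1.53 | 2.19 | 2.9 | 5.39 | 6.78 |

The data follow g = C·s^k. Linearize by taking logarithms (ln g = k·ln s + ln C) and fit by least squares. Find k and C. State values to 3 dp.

k = 1.065, C = 0.728

With ln gᵢ as the transformed response and ln sᵢ as the regressor:
Σln s = 7.0493, Σ(ln s)² = 11.1437, Σln g = 5.6032, Σln s·ln g = 9.6303.
Equations: 11.1437·k + 7.0493·ln C = 9.6303;  7.0493·k + 6·ln C = 5.6032.
Δ = 11.1437·6 − (7.0493)² = 17.1702; k = (9.6303·6 − 7.0493·5.6032)/17.1702 = 1.06482, ln C = (11.1437·5.6032 − 7.0493·9.6303)/17.1702 = -0.31717, so C = exp(-0.31717) = 0.72821.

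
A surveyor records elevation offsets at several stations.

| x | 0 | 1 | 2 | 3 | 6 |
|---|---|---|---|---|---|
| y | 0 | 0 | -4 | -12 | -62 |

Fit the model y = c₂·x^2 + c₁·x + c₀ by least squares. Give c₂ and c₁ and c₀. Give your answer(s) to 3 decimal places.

The normal system MᵀM·[c₂, c₁, c₀]ᵀ = Mᵀy is [[1394, 252, 50]; [252, 50, 12]; [50, 12, 5]]·[c₂, c₁, c₀]ᵀ = [-2356, -416, -78]ᵀ.
Solving the 3×3 system (Gaussian elimination) gives c₂ = -4012/1911, c₁ = 1452/637, c₀ = -146/1911.

c₂ = -2.099, c₁ = 2.279, c₀ = -0.076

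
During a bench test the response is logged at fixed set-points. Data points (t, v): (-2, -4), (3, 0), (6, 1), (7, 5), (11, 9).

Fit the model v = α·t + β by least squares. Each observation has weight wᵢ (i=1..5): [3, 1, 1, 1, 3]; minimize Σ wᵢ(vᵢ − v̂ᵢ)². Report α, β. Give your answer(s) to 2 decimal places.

α = 0.99, β = -2.41

Compute the Gram sums: Σwᵢ·t·t = 469, Σwᵢ·t = 43, Σwᵢ·1 = 9.
And Σwᵢ·t·v = 362, Σwᵢ·v = 21.
XᵀWX·[α, β]ᵀ = XᵀWv becomes [[469, 43]; [43, 9]]·[α, β]ᵀ = [362, 21]ᵀ.
Δ = 469·9 − 43² = 2372.
α = (362·9 − 43·21)/2372 = 2355/2372; β = (469·21 − 43·362)/2372 = -5717/2372.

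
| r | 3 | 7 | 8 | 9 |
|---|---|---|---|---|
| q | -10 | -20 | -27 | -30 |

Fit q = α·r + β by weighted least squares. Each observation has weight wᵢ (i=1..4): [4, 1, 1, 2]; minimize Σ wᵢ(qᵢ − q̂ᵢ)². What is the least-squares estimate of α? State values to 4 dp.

α = -3.2678

With design matrix M, MᵀWM = [[311, 45]; [45, 8]] and MᵀWq = [-1016, -147]ᵀ.
det = 311·8 − 45² = 463.
α = ((-1016)·8 − 45·(-147))/463 = -1513/463; β = (311·(-147) − 45·(-1016))/463 = 3/463.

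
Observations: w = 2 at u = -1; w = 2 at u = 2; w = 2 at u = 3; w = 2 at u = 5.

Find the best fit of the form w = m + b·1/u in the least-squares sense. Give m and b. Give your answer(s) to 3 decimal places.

The normal equations are: 4·m + (1/30)·b = 8;  (1/30)·m + (1261/900)·b = 1/15.
(Σ1 = 4, Σ1/u = 1/30, Σ1/u·1/u = 1261/900, Σw = 8, Σ1/u·w = 1/15.)
Eliminating b: (1261/900)·(row 1) − (1/30)·(row 2) gives (1681/300)·m = (1261/900)·8 − (1/30)·(1/15) = 1681/150, so m = 2.
Then b = ((1/15) − (1/30)·2)/(1261/900) = 0.

m = 2.000, b = 0.000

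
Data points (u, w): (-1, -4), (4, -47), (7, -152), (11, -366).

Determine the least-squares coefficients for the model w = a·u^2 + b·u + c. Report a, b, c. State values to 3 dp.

The normal equations are: 17299·a + 1737·b + 187·c = -52490;  1737·a + 187·b + 21·c = -5274;  187·a + 21·b + 4·c = -569.
(Σu^2·u^2 = 17299, Σu^2·u = 1737, Σu^2 = 187, Σu·u = 187, Σu = 21, Σ1 = 4, Σu^2·w = -52490, Σu·w = -5274, Σw = -569.)
Row-reducing yields a = -21661/7194, b = -397/2398, c = -2221/3597.

a = -3.011, b = -0.166, c = -0.617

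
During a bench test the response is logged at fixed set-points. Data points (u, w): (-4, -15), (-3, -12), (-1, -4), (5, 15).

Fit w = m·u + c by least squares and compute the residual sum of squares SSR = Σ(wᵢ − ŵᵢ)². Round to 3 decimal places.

SSR = 0.995

The normal system XᵀX·[m, c]ᵀ = Xᵀw is [[51, -3]; [-3, 4]]·[m, c]ᵀ = [175, -16]ᵀ.
Eliminating c: 4·(row 1) − (-3)·(row 2) gives 195·m = 4·175 − (-3)·(-16) = 652, so m = 652/195.
Then c = ((-16) − (-3)·(652/195))/4 = -97/65.
Residuals: -2/15, -31/65, 163/195, -44/195; SSR = 194/195.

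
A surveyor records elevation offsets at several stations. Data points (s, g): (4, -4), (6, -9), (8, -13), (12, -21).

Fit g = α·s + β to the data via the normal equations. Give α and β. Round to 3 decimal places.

From the data, Σs·s = 260, Σs = 30, Σ1 = 4.
For Aᵀg: Σs·g = -426, Σg = -47.
Δ = 260·4 − 30² = 140.
α = ((-426)·4 − 30·(-47))/140 = -21/10; β = (260·(-47) − 30·(-426))/140 = 4.

α = -2.100, β = 4.000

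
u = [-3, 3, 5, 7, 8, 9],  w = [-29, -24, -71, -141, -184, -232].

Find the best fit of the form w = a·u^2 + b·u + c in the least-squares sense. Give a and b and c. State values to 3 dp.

Compute the Gram sums: Σu^2·u^2 = 13845, Σu^2·u = 1709, Σu^2 = 237, Σu·u = 237, Σu = 29, Σ1 = 6.
Moment sums: Σu^2·w = -39729, Σu·w = -4887, Σw = -681.
So AᵀA·[a, b, c]ᵀ = Aᵀw: [[13845, 1709, 237]; [1709, 237, 29]; [237, 29, 6]]·[a, b, c]ᵀ = [-39729, -4887, -681]ᵀ.
Inverting the 3×3 Gram matrix, [a, b, c]ᵀ = [-49037/16660, 1551/2380, -1606/4165]ᵀ.

a = -2.943, b = 0.652, c = -0.386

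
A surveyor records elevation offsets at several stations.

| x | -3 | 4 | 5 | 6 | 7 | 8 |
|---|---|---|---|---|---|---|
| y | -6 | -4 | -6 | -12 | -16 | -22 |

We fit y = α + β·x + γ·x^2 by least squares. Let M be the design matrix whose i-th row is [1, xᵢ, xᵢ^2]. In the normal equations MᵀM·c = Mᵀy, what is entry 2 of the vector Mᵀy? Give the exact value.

-388

Entry 2 ↔ basis x, so (Mᵀy)_{2} = Σᵢ (x)·yᵢ = (-3)·(-6) + (4)·(-4) + (5)·(-6) + (6)·(-12) + (7)·(-16) + (8)·(-22) = -388.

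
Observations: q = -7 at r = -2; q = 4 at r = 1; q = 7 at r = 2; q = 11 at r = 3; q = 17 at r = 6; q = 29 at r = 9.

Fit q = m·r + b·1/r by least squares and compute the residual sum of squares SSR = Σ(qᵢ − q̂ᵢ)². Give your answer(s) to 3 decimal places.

SSR = 5.994

Sums needed: Σr·r = 135, Σr·1/r = 6, Σ1/r·1/r = 535/324.
For Xᵀq: Σr·q = 428, Σ1/r·q = 373/18.
Normal equations: [[135, 6]; [6, 535/324]]·[m, b]ᵀ = [428, 373/18]ᵀ.
Δ = 135·(535/324) − 6² = 2243/12.
m = (428·(535/324) − 6·(373/18))/(2243/12) = 188696/60561; b = (135·(373/18) − 6·428)/(2243/12) = 2754/2243.
Residuals: -9356/60561, -20810/60561, 9356/60561, 25099/20187, -38344/20187, 5527/6729; SSR = 363014/60561.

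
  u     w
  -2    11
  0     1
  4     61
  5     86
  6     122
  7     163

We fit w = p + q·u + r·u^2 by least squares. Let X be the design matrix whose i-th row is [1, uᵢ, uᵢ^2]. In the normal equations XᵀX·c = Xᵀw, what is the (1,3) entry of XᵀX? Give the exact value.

Row 1 ↔ basis 1, column 3 ↔ basis u^2, so (XᵀX)_{1,3} = Σᵢ u^2 = (1)·(4) + (1)·(0) + (1)·(16) + (1)·(25) + (1)·(36) + (1)·(49) = 130.

130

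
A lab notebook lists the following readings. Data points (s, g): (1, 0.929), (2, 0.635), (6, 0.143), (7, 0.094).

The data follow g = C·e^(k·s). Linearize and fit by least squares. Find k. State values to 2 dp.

Linearized form: ln g = k·s + ln C. From the 4 transformed points,
Over the data: Σs = 16.0000, Σ(s)² = 90.0000, Σln g = -4.8371, Σs·ln g = -29.2026.
Normal system: [[90.0000, 16.0000]; [16.0000, 4]]·[k, ln C]ᵀ = [-29.2026, -4.8371]ᵀ.
Solving (det = 104.0000): k = -0.37900, ln C = 0.30671.

k = -0.38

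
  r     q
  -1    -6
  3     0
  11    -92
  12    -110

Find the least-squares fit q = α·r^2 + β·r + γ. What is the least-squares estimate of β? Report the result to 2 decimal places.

β = 3.42

Forming AᵀA = [[35459, 3085, 275]; [3085, 275, 25]; [275, 25, 4]] and Aᵀq = [-26978, -2326, -208]ᵀ gives AᵀA·[α, β, γ]ᵀ = Aᵀq.
Solving the 3×3 system (Gaussian elimination) gives α = -1729/1650, β = 28183/8250, γ = -72/55.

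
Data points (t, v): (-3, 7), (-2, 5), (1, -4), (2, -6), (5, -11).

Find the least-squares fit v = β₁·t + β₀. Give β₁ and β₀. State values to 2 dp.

Normal-equation sums: Σt·t = 43, Σt = 3, Σ1 = 5.
And Σt·v = -102, Σv = -9.
det = 43·5 − 3² = 206.
β₁ = ((-102)·5 − 3·(-9))/206 = -483/206; β₀ = (43·(-9) − 3·(-102))/206 = -81/206.

β₁ = -2.34, β₀ = -0.39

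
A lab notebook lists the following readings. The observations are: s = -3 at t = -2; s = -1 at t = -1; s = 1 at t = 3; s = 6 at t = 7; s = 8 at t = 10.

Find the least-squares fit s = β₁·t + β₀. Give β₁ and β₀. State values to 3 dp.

Setting ∂/∂β₁ … = 0 gives: 163·β₁ + 17·β₀ = 132;  17·β₁ + 5·β₀ = 11.
(Σt·t = 163, Σt = 17, Σ1 = 5, Σt·s = 132, Σs = 11.)
Δ = 163·5 − 17² = 526.
β₁ = (132·5 − 17·11)/526 = 473/526; β₀ = (163·11 − 17·132)/526 = -451/526.

β₁ = 0.899, β₀ = -0.857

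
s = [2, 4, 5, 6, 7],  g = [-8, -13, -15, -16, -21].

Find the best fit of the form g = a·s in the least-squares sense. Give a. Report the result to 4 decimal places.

The normal system AᵀA·[a]ᵀ = Aᵀg is [[130]]·[a]ᵀ = [-386]ᵀ.
Hence a = -386 / 130 ≈ -2.96923.

a = -2.9692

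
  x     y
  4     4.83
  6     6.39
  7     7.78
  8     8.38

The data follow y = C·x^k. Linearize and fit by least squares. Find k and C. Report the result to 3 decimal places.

Linearized form: ln y = k·ln x + ln C. From the 4 transformed points,
AᵀA = [[13.2429, 7.2034]; [7.2034, 4]], rhs = [13.9192, 7.6070]ᵀ  (here Σln x = 7.2034, Σ(ln x)² = 13.2429, Σln y = 7.6070, Σln x·ln y = 13.9192).
Δ = 13.2429·4 − (7.2034)² = 1.0824; k = (13.9192·4 − 7.2034·7.6070)/1.0824 = 0.81343, ln C = (13.2429·7.6070 − 7.2034·13.9192)/1.0824 = 0.43688, so C = exp(0.43688) = 1.54787.

k = 0.813, C = 1.548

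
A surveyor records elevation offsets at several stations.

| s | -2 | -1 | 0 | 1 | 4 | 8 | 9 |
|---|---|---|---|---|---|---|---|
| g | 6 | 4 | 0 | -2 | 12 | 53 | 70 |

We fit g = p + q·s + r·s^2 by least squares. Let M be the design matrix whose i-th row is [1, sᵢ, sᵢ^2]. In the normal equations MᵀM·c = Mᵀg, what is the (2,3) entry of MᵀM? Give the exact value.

Row 2 ↔ basis s, column 3 ↔ basis s^2, so (MᵀM)_{2,3} = Σᵢ (s)·(s^2) = (-2)·(4) + (-1)·(1) + (0)·(0) + (1)·(1) + (4)·(16) + (8)·(64) + (9)·(81) = 1297.

1297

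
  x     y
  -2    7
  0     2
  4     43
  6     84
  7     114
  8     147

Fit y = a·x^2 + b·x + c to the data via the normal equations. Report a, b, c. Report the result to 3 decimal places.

The normal equations are: 8065·a + 1127·b + 169·c = 18734;  1127·a + 169·b + 23·c = 2636;  169·a + 23·b + 6·c = 397.
Row-reducing yields a = 45941/22524, b = 38129/22524, c = 4181/1877.

a = 2.040, b = 1.693, c = 2.227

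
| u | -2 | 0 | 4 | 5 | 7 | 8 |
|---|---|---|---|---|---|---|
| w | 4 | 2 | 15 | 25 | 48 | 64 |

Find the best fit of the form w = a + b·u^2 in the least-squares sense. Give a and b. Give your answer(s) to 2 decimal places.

The normal equations are: 6·a + 158·b = 158;  158·a + 7394·b = 7329.
(Σ1 = 6, Σu^2 = 158, Σu^2·u^2 = 7394, Σw = 158, Σu^2·w = 7329.)
Determinant 6·7394 − 158² = 19400.
a = (158·7394 − 158·7329)/19400 = 1027/1940; b = (6·7329 − 158·158)/19400 = 1901/1940.

a = 0.53, b = 0.98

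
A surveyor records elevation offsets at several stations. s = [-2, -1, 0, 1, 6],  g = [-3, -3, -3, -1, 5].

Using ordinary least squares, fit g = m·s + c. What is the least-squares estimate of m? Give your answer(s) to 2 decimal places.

m = 1.08

From the data, Σs·s = 42, Σs = 4, Σ1 = 5.
For Aᵀg: Σs·g = 38, Σg = -5.
det = 42·5 − 4² = 194.
m = (38·5 − 4·(-5))/194 = 105/97; c = (42·(-5) − 4·38)/194 = -181/97.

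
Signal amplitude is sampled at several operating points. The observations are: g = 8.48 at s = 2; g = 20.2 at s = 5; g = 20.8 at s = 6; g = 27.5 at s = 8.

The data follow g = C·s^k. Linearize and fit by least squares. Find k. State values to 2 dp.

With ln gᵢ as the transformed response and ln sᵢ as the regressor:
XᵀX = [[10.6052, 6.1738]; [6.1738, 4]], rhs = [18.6488, 11.4925]ᵀ  (here Σln s = 6.1738, Σ(ln s)² = 10.6052, Σln g = 11.4925, Σln s·ln g = 18.6488).
Solving (det = 4.3053): k = 0.84609, ln C = 1.56724.

k = 0.85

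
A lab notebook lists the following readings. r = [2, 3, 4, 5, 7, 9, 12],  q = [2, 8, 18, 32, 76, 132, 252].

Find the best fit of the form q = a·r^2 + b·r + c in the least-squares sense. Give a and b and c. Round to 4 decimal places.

a = 2.0955, b = -4.3275, c = 2.0596

The normal system XᵀX·[a, b, c]ᵀ = Xᵀq is [[30676, 3024, 328]; [3024, 328, 42]; [328, 42, 7]]·[a, b, c]ᵀ = [51872, 5004, 520]ᵀ.
Solving the 3×3 system (Gaussian elimination) gives a = 44176/21081, b = -30409/7027, c = 43418/21081.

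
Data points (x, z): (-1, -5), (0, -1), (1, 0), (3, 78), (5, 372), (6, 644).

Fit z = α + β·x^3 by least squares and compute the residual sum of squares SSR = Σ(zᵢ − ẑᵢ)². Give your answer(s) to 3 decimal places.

Compute the Gram sums: Σ1 = 6, Σx^3 = 368, Σx^3·x^3 = 63012.
For Aᵀz: Σz = 1088, Σx^3·z = 187715.
Normal equations: [[6, 368]; [368, 63012]]·[α, β]ᵀ = [1088, 187715]ᵀ.
Eliminating β: 63012·(row 1) − 368·(row 2) gives 242648·α = 63012·1088 − 368·187715 = -522064, so α = -65258/30331.
Then β = (187715 − 368·(-65258/30331))/63012 = 362953/121324.
Residuals: 17365/121324, 34927/30331, -101921/121324, -75427/121324, 24435/121324, -1040/30331; SSR = 300941/121324.

SSR = 2.480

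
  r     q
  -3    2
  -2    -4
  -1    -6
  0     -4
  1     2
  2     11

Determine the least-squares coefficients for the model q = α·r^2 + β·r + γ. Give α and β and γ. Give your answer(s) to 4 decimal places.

α = 1.9107, β = 3.7679, γ = -4.0000

From the data, Σr^2·r^2 = 115, Σr^2·r = -27, Σr^2 = 19, Σr·r = 19, Σr = -3, Σ1 = 6.
Moment sums: Σr^2·q = 42, Σr·q = 32, Σq = 1.
Row-reducing yields α = 107/56, β = 211/56, γ = -4.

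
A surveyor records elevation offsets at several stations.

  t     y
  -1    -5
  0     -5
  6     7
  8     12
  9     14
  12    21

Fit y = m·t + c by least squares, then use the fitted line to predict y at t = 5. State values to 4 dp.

ŷ = 5.9750

Sums needed: Σt·t = 326, Σt = 34, Σ1 = 6.
And Σt·y = 521, Σy = 44.
det = 326·6 − 34² = 800.
m = (521·6 − 34·44)/800 = 163/80; c = (326·44 − 34·521)/800 = -337/80.
At t = 5: ŷ = (163/80)·(5) + (-337/80)·(1) = 239/40.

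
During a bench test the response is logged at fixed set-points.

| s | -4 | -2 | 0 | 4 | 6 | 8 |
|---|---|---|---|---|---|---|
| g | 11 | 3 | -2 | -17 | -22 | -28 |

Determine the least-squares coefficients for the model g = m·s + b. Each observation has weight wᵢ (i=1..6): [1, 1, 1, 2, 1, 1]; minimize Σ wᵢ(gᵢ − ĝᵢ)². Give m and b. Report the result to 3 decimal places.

m = -3.270, b = -2.812

Normal-equation sums: Σwᵢ·s·s = 152, Σwᵢ·s = 16, Σwᵢ·1 = 7.
Moment sums: Σwᵢ·s·g = -542, Σwᵢ·g = -72.
Eliminating b: 7·(row 1) − 16·(row 2) gives 808·m = 7·(-542) − 16·(-72) = -2642, so m = -1321/404.
Then b = ((-72) − 16·(-1321/404))/7 = -284/101.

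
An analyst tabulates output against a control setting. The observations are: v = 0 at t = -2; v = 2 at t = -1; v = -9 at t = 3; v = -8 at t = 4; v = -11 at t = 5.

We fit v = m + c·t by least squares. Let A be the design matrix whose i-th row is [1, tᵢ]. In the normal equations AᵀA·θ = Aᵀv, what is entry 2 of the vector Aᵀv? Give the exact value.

-116

Entry 2 ↔ basis t, so (Aᵀv)_{2} = Σᵢ (t)·vᵢ = (-2)·(0) + (-1)·(2) + (3)·(-9) + (4)·(-8) + (5)·(-11) = -116.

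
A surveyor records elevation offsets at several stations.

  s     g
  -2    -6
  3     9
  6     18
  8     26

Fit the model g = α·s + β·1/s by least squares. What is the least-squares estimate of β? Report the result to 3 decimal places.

β = -1.203

The normal system AᵀA·[α, β]ᵀ = Aᵀg is [[113, 4]; [4, 233/576]]·[α, β]ᵀ = [355, 49/4]ᵀ.
Eliminating β: (233/576)·(row 1) − 4·(row 2) gives (17113/576)·α = (233/576)·355 − 4·(49/4) = 54491/576, so α = 54491/17113.
Then β = ((49/4) − 4·(54491/17113))/(233/576) = -20592/17113.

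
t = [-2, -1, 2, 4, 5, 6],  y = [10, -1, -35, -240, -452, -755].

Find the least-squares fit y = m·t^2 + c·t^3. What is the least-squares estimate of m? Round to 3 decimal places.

Setting ∂/∂m … = 0 gives: 2210·m + 11924·c = -42421;  11924·m + 66506·c = -235299.
det = 2210·66506 − 11924² = 4796484.
m = ((-42421)·66506 − 11924·(-235299))/4796484 = -706625/218022; c = (2210·(-235299) − 11924·(-42421))/4796484 = -7091393/2398242.

m = -3.241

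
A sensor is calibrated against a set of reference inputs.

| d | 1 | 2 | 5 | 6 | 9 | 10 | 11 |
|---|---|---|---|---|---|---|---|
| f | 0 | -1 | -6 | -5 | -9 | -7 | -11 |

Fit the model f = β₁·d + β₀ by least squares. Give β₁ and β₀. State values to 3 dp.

From the data, Σd·d = 368, Σd = 44, Σ1 = 7.
Right-hand side: Σd·f = -334, Σf = -39.
det = 368·7 − 44² = 640.
β₁ = ((-334)·7 − 44·(-39))/640 = -311/320; β₀ = (368·(-39) − 44·(-334))/640 = 43/80.

β₁ = -0.972, β₀ = 0.538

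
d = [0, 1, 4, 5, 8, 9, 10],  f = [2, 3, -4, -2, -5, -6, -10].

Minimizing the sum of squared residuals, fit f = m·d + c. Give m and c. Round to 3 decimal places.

m = -1.102, c = 2.680

From the data, Σd·d = 287, Σd = 37, Σ1 = 7.
For Aᵀf: Σd·f = -217, Σf = -22.
So AᵀA·[m, c]ᵀ = Aᵀf: [[287, 37]; [37, 7]]·[m, c]ᵀ = [-217, -22]ᵀ.
Eliminating c: 7·(row 1) − 37·(row 2) gives 640·m = 7·(-217) − 37·(-22) = -705, so m = -141/128.
Then c = ((-22) − 37·(-141/128))/7 = 343/128.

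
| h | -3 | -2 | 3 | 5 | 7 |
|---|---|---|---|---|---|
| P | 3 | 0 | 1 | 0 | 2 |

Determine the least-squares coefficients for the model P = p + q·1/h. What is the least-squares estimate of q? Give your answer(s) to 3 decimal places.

q = -0.365

MᵀM·[p, q]ᵀ = MᵀP reads: 5·p + (-11/70)·q = 6;  (-11/70)·p + (23489/44100)·q = -8/21.
det = 5·(23489/44100) − (-11/70)² = 29089/11025.
p = (6·(23489/44100) − (-11/70)·(-8/21))/(29089/11025) = 69147/58178; q = (5·(-8/21) − (-11/70)·6)/(29089/11025) = -10605/29089.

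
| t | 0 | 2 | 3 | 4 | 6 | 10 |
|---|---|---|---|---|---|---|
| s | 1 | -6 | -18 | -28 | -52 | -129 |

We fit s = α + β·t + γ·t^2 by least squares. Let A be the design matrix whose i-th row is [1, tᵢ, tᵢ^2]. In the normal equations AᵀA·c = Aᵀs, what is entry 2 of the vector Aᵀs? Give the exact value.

Entry 2 ↔ basis t, so (Aᵀs)_{2} = Σᵢ (t)·sᵢ = (0)·(1) + (2)·(-6) + (3)·(-18) + (4)·(-28) + (6)·(-52) + (10)·(-129) = -1780.

-1780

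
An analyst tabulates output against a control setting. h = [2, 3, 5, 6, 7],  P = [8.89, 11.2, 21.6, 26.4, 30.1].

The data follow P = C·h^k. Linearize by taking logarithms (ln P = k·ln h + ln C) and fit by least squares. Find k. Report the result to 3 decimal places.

k = 1.029

Taking logs, ln P = k·ln h + ln C, so regress ln P on ln h.
Sums: Σln h = 7.1389, Σ(ln h)² = 11.2747, Σln P = 14.3514, Σln h·ln P = 21.6039.
Normal system: [[11.2747, 7.1389]; [7.1389, 5]]·[k, ln C]ᵀ = [21.6039, 14.3514]ᵀ.
Solving (det = 5.4099): k = 1.02899, ln C = 1.40113.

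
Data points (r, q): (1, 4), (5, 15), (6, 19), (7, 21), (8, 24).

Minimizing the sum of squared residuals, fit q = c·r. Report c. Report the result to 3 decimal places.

Compute the Gram sums: Σr·r = 175.
Moment sums: Σr·q = 532.
So MᵀM·[c]ᵀ = Mᵀq: [[175]]·[c]ᵀ = [532]ᵀ.
c = 532/175 = 3.04.

c = 3.040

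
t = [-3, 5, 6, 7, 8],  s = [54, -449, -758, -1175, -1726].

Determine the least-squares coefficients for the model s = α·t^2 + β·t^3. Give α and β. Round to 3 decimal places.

XᵀX·[α, β]ᵀ = Xᵀs reads: 8499·α + 60233·β = -206066;  60233·α + 442803·β = -1508048.
(Σt^2·t^2 = 8499, Σt^2·t^3 = 60233, Σt^3·t^3 = 442803, Σt^2·s = -206066, Σt^3·s = -1508048.)
Δ = 8499·442803 − 60233² = 135368408.
α = ((-206066)·442803 − 60233·(-1508048))/135368408 = -3077521/1010212; β = (8499·(-1508048) − 60233·(-206066))/135368408 = -202463287/67684204.

α = -3.046, β = -2.991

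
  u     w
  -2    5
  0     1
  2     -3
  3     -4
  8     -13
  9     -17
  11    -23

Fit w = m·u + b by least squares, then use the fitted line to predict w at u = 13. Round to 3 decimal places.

ŵ = -25.294

The normal equations are: 283·m + 31·b = -538;  31·m + 7·b = -54.
Determinant 283·7 − 31² = 1020.
m = ((-538)·7 − 31·(-54))/1020 = -523/255; b = (283·(-54) − 31·(-538))/1020 = 349/255.
At u = 13: ŵ = (-523/255)·(13) + (349/255)·(1) = -430/17.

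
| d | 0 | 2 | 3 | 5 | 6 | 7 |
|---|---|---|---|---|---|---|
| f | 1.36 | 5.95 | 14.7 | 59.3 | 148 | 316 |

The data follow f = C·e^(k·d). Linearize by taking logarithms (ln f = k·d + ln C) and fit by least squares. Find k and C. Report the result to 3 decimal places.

k = 0.779, C = 1.328

Linearized form: ln f = k·d + ln C. From the 6 transformed points,
Σd = 23.0000, Σ(d)² = 123.0000, Σln f = 19.6143, Σd·ln f = 102.3168.
Equations: 123.0000·k + 23.0000·ln C = 102.3168;  23.0000·k + 6·ln C = 19.6143.
Solving (det = 209.0000): k = 0.77882, ln C = 0.28359, so C = exp(0.28359) = 1.32789.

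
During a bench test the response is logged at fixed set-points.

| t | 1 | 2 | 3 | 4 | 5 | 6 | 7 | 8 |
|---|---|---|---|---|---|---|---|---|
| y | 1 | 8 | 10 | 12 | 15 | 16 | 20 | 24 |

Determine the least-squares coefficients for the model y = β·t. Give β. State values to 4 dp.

Sums needed: Σt·t = 204.
Moment sums: Σt·y = 598.
MᵀM·[β]ᵀ = Mᵀy becomes [[204]]·[β]ᵀ = [598]ᵀ.
Hence β = 598 / 204 ≈ 2.93137.

β = 2.9314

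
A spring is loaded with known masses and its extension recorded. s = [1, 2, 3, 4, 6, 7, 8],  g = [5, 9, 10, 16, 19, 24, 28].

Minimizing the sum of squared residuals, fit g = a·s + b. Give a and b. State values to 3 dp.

Entries of AᵀA: Σs·s = 179, Σs = 31, Σ1 = 7.
And Σs·g = 623, Σg = 111.
Normal equations: [[179, 31]; [31, 7]]·[a, b]ᵀ = [623, 111]ᵀ.
det = 179·7 − 31² = 292.
a = (623·7 − 31·111)/292 = 230/73; b = (179·111 − 31·623)/292 = 139/73.

a = 3.151, b = 1.904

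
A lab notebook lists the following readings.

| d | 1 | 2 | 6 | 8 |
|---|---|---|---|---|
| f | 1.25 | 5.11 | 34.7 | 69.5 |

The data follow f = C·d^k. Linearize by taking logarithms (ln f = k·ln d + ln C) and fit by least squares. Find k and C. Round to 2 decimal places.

k = 1.89, C = 1.29

Let Y = ln f. Fitting Y = k·ln d + ln C by least squares:
Σln d = 4.5643, Σ(ln d)² = 8.0149, Σln f = 9.6424, Σln d·ln f = 16.3052.
Equations: 8.0149·k + 4.5643·ln C = 16.3052;  4.5643·k + 4·ln C = 9.6424.
Solving (det = 11.2265): k = 1.88923, ln C = 0.25483, so C = exp(0.25483) = 1.29024.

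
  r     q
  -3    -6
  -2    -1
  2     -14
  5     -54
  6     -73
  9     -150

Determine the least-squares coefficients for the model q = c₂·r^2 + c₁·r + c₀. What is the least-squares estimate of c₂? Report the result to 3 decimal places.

c₂ = -1.494

The normal equations are: 8595·c₂ + 1043·c₁ + 159·c₀ = -16242;  1043·c₂ + 159·c₁ + 17·c₀ = -2066;  159·c₂ + 17·c₁ + 6·c₀ = -298.
Inverting the 3×3 Gram matrix, [c₂, c₁, c₀]ᵀ = [-130/87, -88/29, -128/87]ᵀ.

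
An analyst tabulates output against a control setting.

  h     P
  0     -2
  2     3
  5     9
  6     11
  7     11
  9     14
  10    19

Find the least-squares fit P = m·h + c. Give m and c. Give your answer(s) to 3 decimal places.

m = 1.903, c = -1.314

Normal-equation sums: Σh·h = 295, Σh = 39, Σ1 = 7.
For AᵀP: Σh·P = 510, ΣP = 65.
So AᵀA·[m, c]ᵀ = AᵀP: [[295, 39]; [39, 7]]·[m, c]ᵀ = [510, 65]ᵀ.
Determinant 295·7 − 39² = 544.
m = (510·7 − 39·65)/544 = 1035/544; c = (295·65 − 39·510)/544 = -715/544.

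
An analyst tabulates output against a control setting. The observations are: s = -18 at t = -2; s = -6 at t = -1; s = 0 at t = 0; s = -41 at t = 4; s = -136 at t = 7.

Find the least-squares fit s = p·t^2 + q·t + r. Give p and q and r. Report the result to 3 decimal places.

AᵀA·[p, q, r]ᵀ = Aᵀs reads: 2674·p + 398·q + 70·r = -7398;  398·p + 70·q + 8·r = -1074;  70·p + 8·q + 5·r = -201.
Inverting the 3×3 Gram matrix, [p, q, r]ᵀ = [-137/44, 1381/572, -135/286]ᵀ.

p = -3.114, q = 2.414, r = -0.472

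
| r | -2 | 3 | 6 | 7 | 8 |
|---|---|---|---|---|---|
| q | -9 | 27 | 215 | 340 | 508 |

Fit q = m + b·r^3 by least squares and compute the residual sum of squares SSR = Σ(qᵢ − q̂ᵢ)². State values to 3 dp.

SSR = 1.569

Entries of AᵀA: Σ1 = 5, Σr^3 = 1090, Σr^3·r^3 = 427242.
For Aᵀq: Σq = 1081, Σr^3·q = 423957.
Δ = 5·427242 − 1090² = 948110.
m = (1081·427242 − 1090·423957)/948110 = -132264/474055; b = (5·423957 − 1090·1081)/948110 = 188299/189622.
Residuals: -368251/474055, 443133/948110, 372629/474055, -310857/948110, -70516/474055; SSR = 1487943/948110.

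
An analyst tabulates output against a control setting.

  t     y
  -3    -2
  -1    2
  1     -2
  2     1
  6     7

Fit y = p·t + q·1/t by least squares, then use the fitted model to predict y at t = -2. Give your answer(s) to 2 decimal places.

ŷ = -0.82

Compute the Gram sums: Σt·t = 51, Σt·1/t = 5, Σ1/t·1/t = 43/18.
For Mᵀy: Σt·y = 46, Σ1/t·y = -5/3.
MᵀM·[p, q]ᵀ = Mᵀy becomes [[51, 5]; [5, 43/18]]·[p, q]ᵀ = [46, -5/3]ᵀ.
Determinant 51·(43/18) − 5² = 581/6.
p = (46·(43/18) − 5·(-5/3))/(581/6) = 304/249; q = (51·(-5/3) − 5·46)/(581/6) = -270/83.
At t = -2: ŷ = (304/249)·(-2) + (-270/83)·(-1/2) = -203/249.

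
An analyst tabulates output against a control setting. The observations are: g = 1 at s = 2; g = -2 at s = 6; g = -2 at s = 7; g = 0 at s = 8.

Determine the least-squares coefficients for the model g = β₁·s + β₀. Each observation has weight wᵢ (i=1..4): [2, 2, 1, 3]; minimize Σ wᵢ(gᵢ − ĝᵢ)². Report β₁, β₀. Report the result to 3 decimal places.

β₁ = -0.234, β₀ = 0.875

With design matrix M, MᵀWM = [[321, 47]; [47, 8]] and MᵀWg = [-34, -4]ᵀ.
Eliminating β₀: 8·(row 1) − 47·(row 2) gives 359·β₁ = 8·(-34) − 47·(-4) = -84, so β₁ = -84/359.
Then β₀ = ((-4) − 47·(-84/359))/8 = 314/359.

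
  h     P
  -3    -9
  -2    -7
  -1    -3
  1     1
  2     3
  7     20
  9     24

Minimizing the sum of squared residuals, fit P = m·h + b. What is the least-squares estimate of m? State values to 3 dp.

Setting ∂/∂m … = 0 gives: 149·m + 13·b = 407;  13·m + 7·b = 29.
(Σh·h = 149, Σh = 13, Σ1 = 7, Σh·P = 407, ΣP = 29.)
Eliminating b: 7·(row 1) − 13·(row 2) gives 874·m = 7·407 − 13·29 = 2472, so m = 1236/437.
Then b = (29 − 13·(1236/437))/7 = -485/437.

m = 2.828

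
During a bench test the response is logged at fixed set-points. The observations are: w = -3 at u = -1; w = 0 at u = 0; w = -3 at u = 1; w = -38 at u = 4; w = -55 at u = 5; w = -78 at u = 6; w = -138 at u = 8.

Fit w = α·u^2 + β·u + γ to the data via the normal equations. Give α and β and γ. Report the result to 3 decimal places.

α = -2.062, β = -0.620, γ = -0.831

The normal equations are: 6275·α + 917·β + 143·γ = -13629;  917·α + 143·β + 23·γ = -1999;  143·α + 23·β + 7·γ = -315.
Solving the 3×3 system (Gaussian elimination) gives α = -94562/45849, β = -28411/45849, γ = -12696/15283.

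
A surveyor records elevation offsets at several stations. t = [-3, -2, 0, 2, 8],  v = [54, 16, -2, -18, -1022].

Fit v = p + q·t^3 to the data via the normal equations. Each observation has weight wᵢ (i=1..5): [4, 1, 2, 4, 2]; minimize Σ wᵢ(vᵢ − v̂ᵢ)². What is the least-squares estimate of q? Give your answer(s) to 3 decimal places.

q = -1.994

The normal equations are: 13·p + 940·q = -1888;  940·p + 527524·q = -1053064.
(Σwᵢ·1 = 13, Σwᵢ·t^3 = 940, Σwᵢ·t^3·t^3 = 527524, Σwᵢ·v = -1888, Σwᵢ·t^3·v = -1053064.)
Δ = 13·527524 − 940² = 5974212.
p = ((-1888)·527524 − 940·(-1053064))/5974212 = -507096/497851; q = (13·(-1053064) − 940·(-1888))/5974212 = -992926/497851.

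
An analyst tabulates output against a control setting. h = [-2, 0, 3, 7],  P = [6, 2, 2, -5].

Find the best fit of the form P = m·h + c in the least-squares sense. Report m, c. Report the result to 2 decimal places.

The normal equations are: 62·m + 8·c = -41;  8·m + 4·c = 5.
(Σh·h = 62, Σh = 8, Σ1 = 4, Σh·P = -41, ΣP = 5.)
Δ = 62·4 − 8² = 184.
m = ((-41)·4 − 8·5)/184 = -51/46; c = (62·5 − 8·(-41))/184 = 319/92.

m = -1.11, c = 3.47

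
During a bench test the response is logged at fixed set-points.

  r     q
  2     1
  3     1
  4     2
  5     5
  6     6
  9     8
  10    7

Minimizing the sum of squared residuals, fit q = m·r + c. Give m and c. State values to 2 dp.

Compute the Gram sums: Σr·r = 271, Σr = 39, Σ1 = 7.
For Aᵀq: Σr·q = 216, Σq = 30.
Normal equations: [[271, 39]; [39, 7]]·[m, c]ᵀ = [216, 30]ᵀ.
Δ = 271·7 − 39² = 376.
m = (216·7 − 39·30)/376 = 171/188; c = (271·30 − 39·216)/376 = -147/188.

m = 0.91, c = -0.78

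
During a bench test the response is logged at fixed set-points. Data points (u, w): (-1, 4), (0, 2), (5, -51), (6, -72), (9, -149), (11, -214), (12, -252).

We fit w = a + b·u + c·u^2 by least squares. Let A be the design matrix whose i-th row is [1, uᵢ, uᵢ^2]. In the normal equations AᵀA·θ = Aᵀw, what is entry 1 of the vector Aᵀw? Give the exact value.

Entry 1 ↔ basis 1, so (Aᵀw)_{1} = Σᵢ wᵢ = (1)·(4) + (1)·(2) + (1)·(-51) + (1)·(-72) + (1)·(-149) + (1)·(-214) + (1)·(-252) = -732.

-732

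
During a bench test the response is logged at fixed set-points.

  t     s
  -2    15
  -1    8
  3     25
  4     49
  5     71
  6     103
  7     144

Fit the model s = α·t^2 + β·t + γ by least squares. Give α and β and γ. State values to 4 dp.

Setting ∂/∂α … = 0 gives: 4676·α + 766·β + 140·γ = 13616;  766·α + 140·β + 22·γ = 2214;  140·α + 22·β + 7·γ = 415.
Solving the 3×3 system (Gaussian elimination) gives α = 140192/46641, β = -6598/6663, γ = 35487/15547.

α = 3.0058, β = -0.9902, γ = 2.2826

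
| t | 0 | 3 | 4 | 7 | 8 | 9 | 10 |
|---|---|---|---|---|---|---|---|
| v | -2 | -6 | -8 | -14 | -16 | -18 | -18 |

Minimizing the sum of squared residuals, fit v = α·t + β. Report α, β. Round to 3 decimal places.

Compute the Gram sums: Σt·t = 319, Σt = 41, Σ1 = 7.
Right-hand side: Σt·v = -618, Σv = -82.
So AᵀA·[α, β]ᵀ = Aᵀv: [[319, 41]; [41, 7]]·[α, β]ᵀ = [-618, -82]ᵀ.
Determinant 319·7 − 41² = 552.
α = ((-618)·7 − 41·(-82))/552 = -241/138; β = (319·(-82) − 41·(-618))/552 = -205/138.

α = -1.746, β = -1.486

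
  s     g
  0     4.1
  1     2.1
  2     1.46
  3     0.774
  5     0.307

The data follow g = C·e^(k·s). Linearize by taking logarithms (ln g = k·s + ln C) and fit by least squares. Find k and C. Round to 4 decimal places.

k = -0.5123, C = 3.8415

With ln gᵢ as the transformed response and sᵢ as the regressor:
Over the data: Σs = 11.0000, Σ(s)² = 39.0000, Σln g = 1.0943, Σs·ln g = -5.1743.
Normal system: [[39.0000, 11.0000]; [11.0000, 5]]·[k, ln C]ᵀ = [-5.1743, 1.0943]ᵀ.
Slope k = (n·Σs·ln g − Σs·Σln g)/(n·Σ(s)² − (Σs)²) = (5·-5.1743 − 11.0000·1.0943)/74.0000 = -0.51228; ln C = (Σln g − k·Σs)/n = 1.34586, so C = exp(1.34586) = 3.84149.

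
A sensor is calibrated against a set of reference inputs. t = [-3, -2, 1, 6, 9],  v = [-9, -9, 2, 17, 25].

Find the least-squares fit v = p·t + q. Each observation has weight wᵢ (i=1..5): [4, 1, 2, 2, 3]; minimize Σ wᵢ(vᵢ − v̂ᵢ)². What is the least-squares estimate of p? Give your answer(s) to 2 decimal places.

With design matrix A, AᵀWA = [[357, 27]; [27, 12]] and AᵀWv = [1009, 68]ᵀ.
Determinant 357·12 − 27² = 3555.
p = (1009·12 − 27·68)/3555 = 3424/1185; q = (357·68 − 27·1009)/3555 = -989/1185.

p = 2.89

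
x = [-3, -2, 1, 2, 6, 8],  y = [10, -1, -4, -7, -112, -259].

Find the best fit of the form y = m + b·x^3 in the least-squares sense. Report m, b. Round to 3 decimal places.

Compute the Gram sums: Σ1 = 6, Σx^3 = 702, Σx^3·x^3 = 309658.
For Mᵀy: Σy = -373, Σx^3·y = -157122.
MᵀM·[m, b]ᵀ = Mᵀy becomes [[6, 702]; [702, 309658]]·[m, b]ᵀ = [-373, -157122]ᵀ.
Determinant 6·309658 − 702² = 1365144.
m = ((-373)·309658 − 702·(-157122))/1365144 = -2601395/682572; b = (6·(-157122) − 702·(-373))/1365144 = -113481/227524.

m = -3.811, b = -0.499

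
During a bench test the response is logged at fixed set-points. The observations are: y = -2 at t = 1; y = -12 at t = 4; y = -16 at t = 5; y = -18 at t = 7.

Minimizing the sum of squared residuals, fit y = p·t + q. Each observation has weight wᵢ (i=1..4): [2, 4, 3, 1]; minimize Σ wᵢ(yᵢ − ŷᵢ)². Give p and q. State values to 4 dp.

Setting ∂/∂p … = 0 gives: 190·p + 40·q = -562;  40·p + 10·q = -118.
(Σwᵢ·t·t = 190, Σwᵢ·t = 40, Σwᵢ·1 = 10, Σwᵢ·t·y = -562, Σwᵢ·y = -118.)
Δ = 190·10 − 40² = 300.
p = ((-562)·10 − 40·(-118))/300 = -3; q = (190·(-118) − 40·(-562))/300 = 1/5.

p = -3.0000, q = 0.2000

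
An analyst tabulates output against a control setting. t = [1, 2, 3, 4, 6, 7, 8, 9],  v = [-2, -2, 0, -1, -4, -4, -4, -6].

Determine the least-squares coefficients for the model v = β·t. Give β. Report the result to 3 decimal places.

β = -0.569

Sums needed: Σt·t = 260.
And Σt·v = -148.
β = (-148)/260 = -0.569231.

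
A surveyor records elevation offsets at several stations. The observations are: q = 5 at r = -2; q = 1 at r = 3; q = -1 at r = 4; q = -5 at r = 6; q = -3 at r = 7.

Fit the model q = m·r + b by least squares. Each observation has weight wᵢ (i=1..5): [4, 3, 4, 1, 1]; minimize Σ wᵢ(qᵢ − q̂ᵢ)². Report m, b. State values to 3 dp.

m = -1.005, b = 3.165

Normal-equation sums: Σwᵢ·r·r = 192, Σwᵢ·r = 30, Σwᵢ·1 = 13.
Right-hand side: Σwᵢ·r·q = -98, Σwᵢ·q = 11.
det = 192·13 − 30² = 1596.
m = ((-98)·13 − 30·11)/1596 = -401/399; b = (192·11 − 30·(-98))/1596 = 421/133.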